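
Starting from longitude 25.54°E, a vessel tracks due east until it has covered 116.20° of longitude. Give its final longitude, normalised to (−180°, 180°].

Start at +25.54°; shift +116.20° → +141.74°.
+141.74° already lies in (−180°, 180°].

141.74°E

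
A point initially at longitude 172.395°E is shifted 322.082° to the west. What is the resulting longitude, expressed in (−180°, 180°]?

149.687°W

Start at +172.395°; shift −322.082° → -149.687°.
-149.687° already lies in (−180°, 180°].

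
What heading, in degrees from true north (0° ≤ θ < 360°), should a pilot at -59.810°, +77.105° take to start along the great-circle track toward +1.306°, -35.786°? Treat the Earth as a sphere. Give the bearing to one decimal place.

Δλ = -35.786 − 77.105 = -112.891°.
θ = atan2( sin Δλ · cos φ₂ , cos φ₁ · sin φ₂ − sin φ₁ · cos φ₂ · cos Δλ )
  = atan2(-0.92101, -0.32467) = -109.418° → normalised to [0°, 360°): 250.582°.

250.6°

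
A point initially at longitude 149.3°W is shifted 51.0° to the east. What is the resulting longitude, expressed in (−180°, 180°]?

98.3°W

Start at -149.3°; shift +51.0° → -98.3°.
-98.3° already lies in (−180°, 180°].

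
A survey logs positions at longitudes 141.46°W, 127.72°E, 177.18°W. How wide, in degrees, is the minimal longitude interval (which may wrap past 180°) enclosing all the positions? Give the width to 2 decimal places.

Sort the longitudes: -177.18°, -141.46°, +127.72°.
Eastward gaps between consecutive values (wrapping around): 35.72°, 269.18°, 55.10°.
Largest gap = 269.18° ⇒ minimal covering band is its complement: 360° − 269.18° = 90.82°.
Band runs from +127.72° eastward to -141.46°, crossing the antimeridian.

90.82°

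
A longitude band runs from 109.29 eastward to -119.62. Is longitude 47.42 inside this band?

No

Band width going east from +109.29° to -119.62°: ((-119.62 − 109.29) mod 360) = 131.09°.
Offset of +47.42° east of the west edge: ((47.42 − 109.29) mod 360) = 298.13°.
298.13° > 131.09° ⇒ outside.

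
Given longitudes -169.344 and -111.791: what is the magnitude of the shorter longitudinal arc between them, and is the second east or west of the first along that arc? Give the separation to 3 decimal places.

57.553° east

Raw difference: -111.791 − -169.344 = 57.553°.
Normalise into (−180°, 180°]: 57.553° stays 57.553°.
Positive ⇒ the second point lies to the east; separation 57.553°.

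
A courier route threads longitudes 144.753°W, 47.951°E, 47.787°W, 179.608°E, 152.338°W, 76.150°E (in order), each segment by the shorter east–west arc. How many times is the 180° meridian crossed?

Leg 1: -144.753° → +47.951°, shortest Δλ = -167.296° (west) — crosses 180°.
Leg 2: +47.951° → -47.787°, shortest Δλ = -95.738° (west) — does not cross 180°.
Leg 3: -47.787° → +179.608°, shortest Δλ = -132.605° (west) — crosses 180°.
Leg 4: +179.608° → -152.338°, shortest Δλ = 28.054° (east) — crosses 180°.
Leg 5: -152.338° → +76.150°, shortest Δλ = -131.512° (west) — crosses 180°.
Total crossings: 4.

4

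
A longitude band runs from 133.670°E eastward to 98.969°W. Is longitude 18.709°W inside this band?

Band width going east from +133.670° to -98.969°: ((-98.969 − 133.670) mod 360) = 127.361°.
Offset of -18.709° east of the west edge: ((-18.709 − 133.670) mod 360) = 207.621°.
207.621° > 127.361° ⇒ outside.

No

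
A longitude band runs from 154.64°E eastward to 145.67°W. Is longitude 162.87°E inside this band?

Yes

Band width going east from +154.64° to -145.67°: ((-145.67 − 154.64) mod 360) = 59.69°.
Offset of +162.87° east of the west edge: ((162.87 − 154.64) mod 360) = 8.23°.
8.23° ≤ 59.69° ⇒ inside.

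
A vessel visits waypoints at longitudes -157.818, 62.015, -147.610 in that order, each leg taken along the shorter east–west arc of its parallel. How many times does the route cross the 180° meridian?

2

Leg 1: -157.818° → +62.015°, shortest Δλ = -140.167° (west) — crosses 180°.
Leg 2: +62.015° → -147.610°, shortest Δλ = 150.375° (east) — crosses 180°.
Total crossings: 2.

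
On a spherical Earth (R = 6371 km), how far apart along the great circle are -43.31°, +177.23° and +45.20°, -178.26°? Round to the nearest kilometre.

9852 km

Δλ = -178.26 − 177.23 = -355.49°; wrapped into (−180°, 180°]: 4.51°.
Δφ = 45.20 − -43.31 = 88.51°.
a = sin²(Δφ/2) + cos φ₁ · cos φ₂ · sin²(Δλ/2) = 0.487793.
c = 2·atan2(√a, √(1−a)) = 1.54638 rad → d = 6371·c ≈ 9851.98 km.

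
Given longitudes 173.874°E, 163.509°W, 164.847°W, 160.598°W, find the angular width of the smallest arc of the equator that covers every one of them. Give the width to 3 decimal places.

25.528°

Sort the longitudes: -164.847°, -163.509°, -160.598°, +173.874°.
Eastward gaps between consecutive values (wrapping around): 1.338°, 2.911°, 334.472°, 21.279°.
Largest gap = 334.472° ⇒ minimal covering band is its complement: 360° − 334.472° = 25.528°.
Band runs from +173.874° eastward to -160.598°, crossing the antimeridian.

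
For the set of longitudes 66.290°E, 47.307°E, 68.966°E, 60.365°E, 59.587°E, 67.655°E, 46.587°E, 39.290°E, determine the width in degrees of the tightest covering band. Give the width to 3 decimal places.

Sort the longitudes: +39.290°, +46.587°, +47.307°, +59.587°, +60.365°, +66.290°, +67.655°, +68.966°.
Eastward gaps between consecutive values (wrapping around): 7.297°, 0.720°, 12.280°, 0.778°, 5.925°, 1.365°, 1.311°, 330.324°.
Largest gap = 330.324° ⇒ minimal covering band is its complement: 360° − 330.324° = 29.676°.
Band runs from +39.290° eastward to +68.966°.

29.676°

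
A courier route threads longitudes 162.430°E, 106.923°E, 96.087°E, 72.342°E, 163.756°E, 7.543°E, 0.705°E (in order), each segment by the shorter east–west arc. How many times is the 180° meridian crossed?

0

Leg 1: +162.430° → +106.923°, shortest Δλ = -55.507° (west) — does not cross 180°.
Leg 2: +106.923° → +96.087°, shortest Δλ = -10.836° (west) — does not cross 180°.
Leg 3: +96.087° → +72.342°, shortest Δλ = -23.745° (west) — does not cross 180°.
Leg 4: +72.342° → +163.756°, shortest Δλ = 91.414° (east) — does not cross 180°.
Leg 5: +163.756° → +7.543°, shortest Δλ = -156.213° (west) — does not cross 180°.
Leg 6: +7.543° → +0.705°, shortest Δλ = -6.838° (west) — does not cross 180°.
Total crossings: 0.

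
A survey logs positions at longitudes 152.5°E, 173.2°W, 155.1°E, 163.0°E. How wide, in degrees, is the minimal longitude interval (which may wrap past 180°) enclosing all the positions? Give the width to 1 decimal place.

Sort the longitudes: -173.2°, +152.5°, +155.1°, +163.0°.
Eastward gaps between consecutive values (wrapping around): 325.7°, 2.6°, 7.9°, 23.8°.
Largest gap = 325.7° ⇒ minimal covering band is its complement: 360° − 325.7° = 34.3°.
Band runs from +152.5° eastward to -173.2°, crossing the antimeridian.

34.3°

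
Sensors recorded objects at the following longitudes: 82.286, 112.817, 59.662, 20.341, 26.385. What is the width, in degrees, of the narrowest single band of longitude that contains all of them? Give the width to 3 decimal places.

Sort the longitudes: +20.341°, +26.385°, +59.662°, +82.286°, +112.817°.
Eastward gaps between consecutive values (wrapping around): 6.044°, 33.277°, 22.624°, 30.531°, 267.524°.
Largest gap = 267.524° ⇒ minimal covering band is its complement: 360° − 267.524° = 92.476°.
Band runs from +20.341° eastward to +112.817°.

92.476°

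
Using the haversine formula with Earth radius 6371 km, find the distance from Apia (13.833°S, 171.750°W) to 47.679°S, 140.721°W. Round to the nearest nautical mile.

Δλ = -140.721 − -171.750 = 31.029°.
Δφ = -47.679 − -13.833 = -33.846°.
a = sin²(Δφ/2) + cos φ₁ · cos φ₂ · sin²(Δλ/2) = 0.131505.
c = 2·atan2(√a, √(1−a)) = 0.74219 rad → d = 6371·c ≈ 4728.50 km ≈ 2553.19 nmi.

2553 nmi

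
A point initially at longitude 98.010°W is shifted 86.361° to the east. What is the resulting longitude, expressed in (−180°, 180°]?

11.649°W

Start at -98.010°; shift +86.361° → -11.649°.
-11.649° already lies in (−180°, 180°].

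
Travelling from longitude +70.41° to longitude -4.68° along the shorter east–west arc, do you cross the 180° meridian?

Signed shortest Δλ = ((-4.68 − 70.41 + 180) mod 360) − 180 = -75.09°.
Going west by 75.09° from +70.41° reaches -4.68° without touching 180°.

No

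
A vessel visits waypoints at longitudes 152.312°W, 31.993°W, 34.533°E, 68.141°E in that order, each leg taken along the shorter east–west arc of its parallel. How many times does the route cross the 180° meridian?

Leg 1: -152.312° → -31.993°, shortest Δλ = 120.319° (east) — does not cross 180°.
Leg 2: -31.993° → +34.533°, shortest Δλ = 66.526° (east) — does not cross 180°.
Leg 3: +34.533° → +68.141°, shortest Δλ = 33.608° (east) — does not cross 180°.
Total crossings: 0.

0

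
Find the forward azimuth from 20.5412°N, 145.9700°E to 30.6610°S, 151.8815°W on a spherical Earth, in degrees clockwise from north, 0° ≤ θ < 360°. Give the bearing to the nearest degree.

129°

Δλ = -151.8815 − 145.9700 = -297.8515°; wrapped into (−180°, 180°]: 62.1485°.
θ = atan2( sin Δλ · cos φ₂ , cos φ₁ · sin φ₂ − sin φ₁ · cos φ₂ · cos Δλ )
  = atan2(0.76056, -0.61854) = 129.121° → normalised to [0°, 360°): 129.121°.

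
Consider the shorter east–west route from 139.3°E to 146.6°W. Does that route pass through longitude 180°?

Naïve |-146.6 − 139.3| = 285.9° > 180°, so the shorter arc goes the other way round — across 180°.
Signed shortest Δλ = ((-146.6 − 139.3 + 180) mod 360) − 180 = 74.1°.
Going east by 74.1° from +139.3° passes through 180° before reaching -146.6°.

Yes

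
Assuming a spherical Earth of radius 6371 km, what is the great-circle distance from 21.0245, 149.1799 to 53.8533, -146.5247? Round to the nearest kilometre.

6460 km

Δλ = -146.5247 − 149.1799 = -295.7046°; wrapped into (−180°, 180°]: 64.2954°.
Δφ = 53.8533 − 21.0245 = 32.8288°.
a = sin²(Δφ/2) + cos φ₁ · cos φ₂ · sin²(Δλ/2) = 0.235743.
c = 2·atan2(√a, √(1−a)) = 1.01395 rad → d = 6371·c ≈ 6459.85 km.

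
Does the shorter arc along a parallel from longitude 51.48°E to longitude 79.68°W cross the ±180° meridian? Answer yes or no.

Signed shortest Δλ = ((-79.68 − 51.48 + 180) mod 360) − 180 = -131.16°.
Going west by 131.16° from +51.48° reaches -79.68° without touching 180°.

No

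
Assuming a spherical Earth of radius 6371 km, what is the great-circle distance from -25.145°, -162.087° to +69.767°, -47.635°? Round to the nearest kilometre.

13553 km

Δλ = -47.635 − -162.087 = 114.452°.
Δφ = 69.767 − -25.145 = 94.912°.
a = sin²(Δφ/2) + cos φ₁ · cos φ₂ · sin²(Δλ/2) = 0.764139.
c = 2·atan2(√a, √(1−a)) = 2.12737 rad → d = 6371·c ≈ 13553.46 km.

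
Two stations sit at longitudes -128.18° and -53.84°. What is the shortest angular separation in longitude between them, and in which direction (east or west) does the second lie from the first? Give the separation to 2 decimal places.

Raw difference: -53.84 − -128.18 = 74.34°.
Normalise into (−180°, 180°]: 74.34° stays 74.34°.
Positive ⇒ the second point lies to the east; separation 74.34°.

74.34° east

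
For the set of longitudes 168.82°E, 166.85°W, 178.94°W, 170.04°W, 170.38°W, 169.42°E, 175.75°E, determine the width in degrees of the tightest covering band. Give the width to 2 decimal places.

24.33°

Sort the longitudes: -178.94°, -170.38°, -170.04°, -166.85°, +168.82°, +169.42°, +175.75°.
Eastward gaps between consecutive values (wrapping around): 8.56°, 0.34°, 3.19°, 335.67°, 0.60°, 6.33°, 5.31°.
Largest gap = 335.67° ⇒ minimal covering band is its complement: 360° − 335.67° = 24.33°.
Band runs from +168.82° eastward to -166.85°, crossing the antimeridian.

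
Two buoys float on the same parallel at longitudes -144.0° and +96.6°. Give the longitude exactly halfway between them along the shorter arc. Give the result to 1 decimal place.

+156.3°

Signed shortest Δλ from -144.0° to +96.6° is -119.4°.
Midpoint longitude = -144.0° + (-119.4°)/2 = -144.0° − 59.7° = -203.7°.
Normalise into (−180°, 180°]: +156.3°.
(The naïve average (-144.0 + +96.6)/2 = -23.7° is on the wrong side of the globe.)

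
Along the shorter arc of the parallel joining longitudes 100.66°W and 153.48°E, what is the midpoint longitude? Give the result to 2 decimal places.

153.59°W

Signed shortest Δλ from -100.66° to +153.48° is -105.86°.
Midpoint longitude = -100.66° + (-105.86°)/2 = -100.66° − 52.93° = -153.59°.
(The naïve average (-100.66 + +153.48)/2 = 26.41° is on the wrong side of the globe.)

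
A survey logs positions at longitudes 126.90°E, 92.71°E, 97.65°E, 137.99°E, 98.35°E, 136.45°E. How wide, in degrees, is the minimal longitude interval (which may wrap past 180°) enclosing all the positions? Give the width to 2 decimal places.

45.28°

Sort the longitudes: +92.71°, +97.65°, +98.35°, +126.90°, +136.45°, +137.99°.
Eastward gaps between consecutive values (wrapping around): 4.94°, 0.70°, 28.55°, 9.55°, 1.54°, 314.72°.
Largest gap = 314.72° ⇒ minimal covering band is its complement: 360° − 314.72° = 45.28°.
Band runs from +92.71° eastward to +137.99°.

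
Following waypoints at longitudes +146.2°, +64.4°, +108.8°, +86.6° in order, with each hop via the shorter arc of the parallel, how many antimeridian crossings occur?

0

Leg 1: +146.2° → +64.4°, shortest Δλ = -81.8° (west) — does not cross 180°.
Leg 2: +64.4° → +108.8°, shortest Δλ = 44.4° (east) — does not cross 180°.
Leg 3: +108.8° → +86.6°, shortest Δλ = -22.2° (west) — does not cross 180°.
Total crossings: 0.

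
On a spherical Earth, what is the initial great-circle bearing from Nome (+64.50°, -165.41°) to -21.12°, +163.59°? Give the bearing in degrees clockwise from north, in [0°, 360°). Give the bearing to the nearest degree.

Δλ = 163.59 − -165.41 = 329.00°; wrapped into (−180°, 180°]: -31.00°.
θ = atan2( sin Δλ · cos φ₂ , cos φ₁ · sin φ₂ − sin φ₁ · cos φ₂ · cos Δλ )
  = atan2(-0.48044, -0.87682) = -151.280° → normalised to [0°, 360°): 208.720°.

209°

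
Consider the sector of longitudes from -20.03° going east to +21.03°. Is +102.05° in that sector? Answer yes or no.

No

Band width going east from -20.03° to +21.03°: ((21.03 − -20.03) mod 360) = 41.06°.
Offset of +102.05° east of the west edge: ((102.05 − -20.03) mod 360) = 122.08°.
122.08° > 41.06° ⇒ outside.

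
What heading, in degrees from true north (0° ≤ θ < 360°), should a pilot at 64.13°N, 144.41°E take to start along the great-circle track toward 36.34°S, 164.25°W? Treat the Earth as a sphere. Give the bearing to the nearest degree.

139°

Δλ = -164.25 − 144.41 = -308.66°; wrapped into (−180°, 180°]: 51.34°.
θ = atan2( sin Δλ · cos φ₂ , cos φ₁ · sin φ₂ − sin φ₁ · cos φ₂ · cos Δλ )
  = atan2(0.62900, -0.71133) = 138.515° → normalised to [0°, 360°): 138.515°.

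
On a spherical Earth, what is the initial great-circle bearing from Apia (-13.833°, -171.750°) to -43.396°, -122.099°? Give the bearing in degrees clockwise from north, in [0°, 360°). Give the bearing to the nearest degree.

135°

Δλ = -122.099 − -171.750 = 49.651°.
θ = atan2( sin Δλ · cos φ₂ , cos φ₁ · sin φ₂ − sin φ₁ · cos φ₂ · cos Δλ )
  = atan2(0.55377, -0.55463) = 135.044° → normalised to [0°, 360°): 135.044°.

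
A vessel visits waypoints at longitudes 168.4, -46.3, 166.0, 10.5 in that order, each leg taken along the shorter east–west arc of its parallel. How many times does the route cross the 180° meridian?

2

Leg 1: +168.4° → -46.3°, shortest Δλ = 145.3° (east) — crosses 180°.
Leg 2: -46.3° → +166.0°, shortest Δλ = -147.7° (west) — crosses 180°.
Leg 3: +166.0° → +10.5°, shortest Δλ = -155.5° (west) — does not cross 180°.
Total crossings: 2.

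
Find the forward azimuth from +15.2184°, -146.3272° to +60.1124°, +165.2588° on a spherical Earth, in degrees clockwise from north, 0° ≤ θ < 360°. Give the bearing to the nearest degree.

334°

Δλ = 165.2588 − -146.3272 = 311.5860°; wrapped into (−180°, 180°]: -48.4140°.
θ = atan2( sin Δλ · cos φ₂ , cos φ₁ · sin φ₂ − sin φ₁ · cos φ₂ · cos Δλ )
  = atan2(-0.37271, 0.74978) = -26.432° → normalised to [0°, 360°): 333.568°.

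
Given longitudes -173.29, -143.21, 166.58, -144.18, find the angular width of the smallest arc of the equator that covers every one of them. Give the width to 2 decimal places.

50.21°

Sort the longitudes: -173.29°, -144.18°, -143.21°, +166.58°.
Eastward gaps between consecutive values (wrapping around): 29.11°, 0.97°, 309.79°, 20.13°.
Largest gap = 309.79° ⇒ minimal covering band is its complement: 360° − 309.79° = 50.21°.
Band runs from +166.58° eastward to -143.21°, crossing the antimeridian.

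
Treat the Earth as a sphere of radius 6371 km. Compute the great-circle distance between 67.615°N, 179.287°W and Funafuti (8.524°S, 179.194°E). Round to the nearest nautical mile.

Δλ = 179.194 − -179.287 = 358.481°; wrapped into (−180°, 180°]: -1.519°.
Δφ = -8.524 − 67.615 = -76.139°.
a = sin²(Δφ/2) + cos φ₁ · cos φ₂ · sin²(Δλ/2) = 0.380283.
c = 2·atan2(√a, √(1−a)) = 1.32901 rad → d = 6371·c ≈ 8467.14 km ≈ 4571.89 nmi.

4572 nmi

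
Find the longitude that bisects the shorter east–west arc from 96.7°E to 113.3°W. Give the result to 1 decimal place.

Signed shortest Δλ from +96.7° to -113.3° is +150.0°.
Midpoint longitude = +96.7° + (+150.0°)/2 = +96.7° + 75.0° = +171.7°.
(The naïve average (+96.7 + -113.3)/2 = -8.3° is on the wrong side of the globe.)

171.7°E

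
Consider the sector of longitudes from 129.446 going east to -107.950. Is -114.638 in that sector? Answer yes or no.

Band width going east from +129.446° to -107.950°: ((-107.950 − 129.446) mod 360) = 122.604°.
Offset of -114.638° east of the west edge: ((-114.638 − 129.446) mod 360) = 115.916°.
115.916° ≤ 122.604° ⇒ inside.

Yes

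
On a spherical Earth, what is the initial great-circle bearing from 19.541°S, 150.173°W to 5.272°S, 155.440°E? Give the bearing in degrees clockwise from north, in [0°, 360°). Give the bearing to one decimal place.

277.6°

Δλ = 155.440 − -150.173 = 305.613°; wrapped into (−180°, 180°]: -54.387°.
θ = atan2( sin Δλ · cos φ₂ , cos φ₁ · sin φ₂ − sin φ₁ · cos φ₂ · cos Δλ )
  = atan2(-0.80953, 0.10736) = -82.446° → normalised to [0°, 360°): 277.554°.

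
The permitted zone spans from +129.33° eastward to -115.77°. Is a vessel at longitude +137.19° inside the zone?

Band width going east from +129.33° to -115.77°: ((-115.77 − 129.33) mod 360) = 114.90°.
Offset of +137.19° east of the west edge: ((137.19 − 129.33) mod 360) = 7.86°.
7.86° ≤ 114.90° ⇒ inside.

Yes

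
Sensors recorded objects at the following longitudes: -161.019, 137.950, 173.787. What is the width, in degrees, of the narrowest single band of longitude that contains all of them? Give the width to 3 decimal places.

Sort the longitudes: -161.019°, +137.950°, +173.787°.
Eastward gaps between consecutive values (wrapping around): 298.969°, 35.837°, 25.194°.
Largest gap = 298.969° ⇒ minimal covering band is its complement: 360° − 298.969° = 61.031°.
Band runs from +137.950° eastward to -161.019°, crossing the antimeridian.

61.031°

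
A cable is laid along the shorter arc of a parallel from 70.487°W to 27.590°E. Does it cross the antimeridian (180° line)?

No

Signed shortest Δλ = ((27.590 − -70.487 + 180) mod 360) − 180 = 98.077°.
Going east by 98.077° from -70.487° reaches +27.590° without touching 180°.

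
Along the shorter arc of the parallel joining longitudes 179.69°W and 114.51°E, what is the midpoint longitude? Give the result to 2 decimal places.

Signed shortest Δλ from -179.69° to +114.51° is -65.80°.
Midpoint longitude = -179.69° + (-65.80°)/2 = -179.69° − 32.90° = -212.59°.
Normalise into (−180°, 180°]: +147.41°.
(The naïve average (-179.69 + +114.51)/2 = -32.59° is on the wrong side of the globe.)

147.41°E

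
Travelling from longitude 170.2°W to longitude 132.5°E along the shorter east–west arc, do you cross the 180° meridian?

Naïve |132.5 − -170.2| = 302.7° > 180°, so the shorter arc goes the other way round — across 180°.
Signed shortest Δλ = ((132.5 − -170.2 + 180) mod 360) − 180 = -57.3°.
Going west by 57.3° from -170.2° passes through 180° before reaching +132.5°.

Yes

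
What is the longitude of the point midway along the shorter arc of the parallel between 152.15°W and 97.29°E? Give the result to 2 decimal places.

Signed shortest Δλ from -152.15° to +97.29° is -110.56°.
Midpoint longitude = -152.15° + (-110.56°)/2 = -152.15° − 55.28° = -207.43°.
Normalise into (−180°, 180°]: +152.57°.
(The naïve average (-152.15 + +97.29)/2 = -27.43° is on the wrong side of the globe.)

152.57°E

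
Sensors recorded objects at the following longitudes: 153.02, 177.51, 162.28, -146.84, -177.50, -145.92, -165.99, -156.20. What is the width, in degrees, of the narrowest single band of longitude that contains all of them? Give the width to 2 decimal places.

61.06°

Sort the longitudes: -177.50°, -165.99°, -156.20°, -146.84°, -145.92°, +153.02°, +162.28°, +177.51°.
Eastward gaps between consecutive values (wrapping around): 11.51°, 9.79°, 9.36°, 0.92°, 298.94°, 9.26°, 15.23°, 4.99°.
Largest gap = 298.94° ⇒ minimal covering band is its complement: 360° − 298.94° = 61.06°.
Band runs from +153.02° eastward to -145.92°, crossing the antimeridian.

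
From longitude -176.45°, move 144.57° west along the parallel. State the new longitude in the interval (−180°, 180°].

Start at -176.45°; shift −144.57° → -321.02°.
-321.02° lies outside (−180°, 180°]; add 360° → +38.98°.

+38.98°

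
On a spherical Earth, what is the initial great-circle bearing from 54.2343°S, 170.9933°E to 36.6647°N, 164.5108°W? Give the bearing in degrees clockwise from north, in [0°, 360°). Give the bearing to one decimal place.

19.5°

Δλ = -164.5108 − 170.9933 = -335.5041°; wrapped into (−180°, 180°]: 24.4959°.
θ = atan2( sin Δλ · cos φ₂ , cos φ₁ · sin φ₂ − sin φ₁ · cos φ₂ · cos Δλ )
  = atan2(0.33259, 0.94129) = 19.460° → normalised to [0°, 360°): 19.460°.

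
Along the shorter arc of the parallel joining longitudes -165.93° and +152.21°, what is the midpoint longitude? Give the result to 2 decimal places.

Signed shortest Δλ from -165.93° to +152.21° is -41.86°.
Midpoint longitude = -165.93° + (-41.86°)/2 = -165.93° − 20.93° = -186.86°.
Normalise into (−180°, 180°]: +173.14°.
(The naïve average (-165.93 + +152.21)/2 = -6.86° is on the wrong side of the globe.)

+173.14°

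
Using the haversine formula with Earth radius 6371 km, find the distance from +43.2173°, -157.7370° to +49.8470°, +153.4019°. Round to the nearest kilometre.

Δλ = 153.4019 − -157.7370 = 311.1389°; wrapped into (−180°, 180°]: -48.8611°.
Δφ = 49.8470 − 43.2173 = 6.6297°.
a = sin²(Δφ/2) + cos φ₁ · cos φ₂ · sin²(Δλ/2) = 0.083728.
c = 2·atan2(√a, √(1−a)) = 0.58711 rad → d = 6371·c ≈ 3740.49 km.

3740 km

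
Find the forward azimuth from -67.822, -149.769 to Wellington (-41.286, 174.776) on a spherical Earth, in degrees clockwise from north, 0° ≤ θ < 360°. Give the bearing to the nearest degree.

306°

Δλ = 174.776 − -149.769 = 324.545°; wrapped into (−180°, 180°]: -35.455°.
θ = atan2( sin Δλ · cos φ₂ , cos φ₁ · sin φ₂ − sin φ₁ · cos φ₂ · cos Δλ )
  = atan2(-0.43587, 0.31773) = -53.910° → normalised to [0°, 360°): 306.090°.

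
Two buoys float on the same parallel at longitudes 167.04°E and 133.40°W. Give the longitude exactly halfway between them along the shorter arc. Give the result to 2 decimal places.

Signed shortest Δλ from +167.04° to -133.40° is +59.56°.
Midpoint longitude = +167.04° + (+59.56°)/2 = +167.04° + 29.78° = +196.82°.
Normalise into (−180°, 180°]: -163.18°.
(The naïve average (+167.04 + -133.40)/2 = 16.82° is on the wrong side of the globe.)

163.18°W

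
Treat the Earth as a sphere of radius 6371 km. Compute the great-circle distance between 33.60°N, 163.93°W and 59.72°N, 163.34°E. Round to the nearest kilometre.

3756 km

Δλ = 163.34 − -163.93 = 327.27°; wrapped into (−180°, 180°]: -32.73°.
Δφ = 59.72 − 33.60 = 26.12°.
a = sin²(Δφ/2) + cos φ₁ · cos φ₂ · sin²(Δλ/2) = 0.084404.
c = 2·atan2(√a, √(1−a)) = 0.58955 rad → d = 6371·c ≈ 3756.00 km.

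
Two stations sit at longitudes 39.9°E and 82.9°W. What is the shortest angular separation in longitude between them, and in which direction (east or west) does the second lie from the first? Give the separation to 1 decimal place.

122.8° west

Raw difference: -82.9 − 39.9 = -122.8°.
Normalise into (−180°, 180°]: -122.8° stays -122.8°.
Negative ⇒ the second point lies to the west; separation 122.8°.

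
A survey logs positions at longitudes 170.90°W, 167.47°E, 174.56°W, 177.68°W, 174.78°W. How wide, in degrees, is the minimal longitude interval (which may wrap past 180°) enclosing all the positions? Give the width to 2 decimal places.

21.63°

Sort the longitudes: -177.68°, -174.78°, -174.56°, -170.90°, +167.47°.
Eastward gaps between consecutive values (wrapping around): 2.90°, 0.22°, 3.66°, 338.37°, 14.85°.
Largest gap = 338.37° ⇒ minimal covering band is its complement: 360° − 338.37° = 21.63°.
Band runs from +167.47° eastward to -170.90°, crossing the antimeridian.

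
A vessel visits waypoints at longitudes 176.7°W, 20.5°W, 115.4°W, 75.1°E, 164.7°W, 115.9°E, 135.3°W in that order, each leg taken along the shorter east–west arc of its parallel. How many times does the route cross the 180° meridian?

Leg 1: -176.7° → -20.5°, shortest Δλ = 156.2° (east) — does not cross 180°.
Leg 2: -20.5° → -115.4°, shortest Δλ = -94.9° (west) — does not cross 180°.
Leg 3: -115.4° → +75.1°, shortest Δλ = -169.5° (west) — crosses 180°.
Leg 4: +75.1° → -164.7°, shortest Δλ = 120.2° (east) — crosses 180°.
Leg 5: -164.7° → +115.9°, shortest Δλ = -79.4° (west) — crosses 180°.
Leg 6: +115.9° → -135.3°, shortest Δλ = 108.8° (east) — crosses 180°.
Total crossings: 4.

4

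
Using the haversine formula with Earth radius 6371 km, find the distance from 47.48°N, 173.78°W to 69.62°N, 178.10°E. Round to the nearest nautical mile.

Δλ = 178.10 − -173.78 = 351.88°; wrapped into (−180°, 180°]: -8.12°.
Δφ = 69.62 − 47.48 = 22.14°.
a = sin²(Δφ/2) + cos φ₁ · cos φ₂ · sin²(Δλ/2) = 0.038047.
c = 2·atan2(√a, √(1−a)) = 0.39263 rad → d = 6371·c ≈ 2501.44 km ≈ 1350.67 nmi.

1351 nmi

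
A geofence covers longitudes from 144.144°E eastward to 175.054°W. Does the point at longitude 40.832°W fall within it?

No

Band width going east from +144.144° to -175.054°: ((-175.054 − 144.144) mod 360) = 40.802°.
Offset of -40.832° east of the west edge: ((-40.832 − 144.144) mod 360) = 175.024°.
175.024° > 40.802° ⇒ outside.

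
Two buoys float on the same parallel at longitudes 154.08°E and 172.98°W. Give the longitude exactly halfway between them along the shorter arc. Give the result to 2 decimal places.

170.55°E

Signed shortest Δλ from +154.08° to -172.98° is +32.94°.
Midpoint longitude = +154.08° + (+32.94°)/2 = +154.08° + 16.47° = +170.55°.
(The naïve average (+154.08 + -172.98)/2 = -9.45° is on the wrong side of the globe.)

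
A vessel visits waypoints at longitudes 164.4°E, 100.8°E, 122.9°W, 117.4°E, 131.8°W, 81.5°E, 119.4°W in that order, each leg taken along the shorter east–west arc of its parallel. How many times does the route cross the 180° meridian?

Leg 1: +164.4° → +100.8°, shortest Δλ = -63.6° (west) — does not cross 180°.
Leg 2: +100.8° → -122.9°, shortest Δλ = 136.3° (east) — crosses 180°.
Leg 3: -122.9° → +117.4°, shortest Δλ = -119.7° (west) — crosses 180°.
Leg 4: +117.4° → -131.8°, shortest Δλ = 110.8° (east) — crosses 180°.
Leg 5: -131.8° → +81.5°, shortest Δλ = -146.7° (west) — crosses 180°.
Leg 6: +81.5° → -119.4°, shortest Δλ = 159.1° (east) — crosses 180°.
Total crossings: 5.

5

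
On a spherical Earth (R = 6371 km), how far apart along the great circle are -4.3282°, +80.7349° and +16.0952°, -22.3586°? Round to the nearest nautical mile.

Δλ = -22.3586 − 80.7349 = -103.0935°.
Δφ = 16.0952 − -4.3282 = 20.4234°.
a = sin²(Δφ/2) + cos φ₁ · cos φ₂ · sin²(Δλ/2) = 0.618981.
c = 2·atan2(√a, √(1−a)) = 1.81106 rad → d = 6371·c ≈ 11538.29 km ≈ 6230.18 nmi.

6230 nmi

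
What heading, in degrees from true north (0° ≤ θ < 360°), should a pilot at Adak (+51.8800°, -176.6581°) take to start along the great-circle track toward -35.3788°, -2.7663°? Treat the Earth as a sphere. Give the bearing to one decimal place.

17.2°

Δλ = -2.7663 − -176.6581 = 173.8918°.
θ = atan2( sin Δλ · cos φ₂ , cos φ₁ · sin φ₂ − sin φ₁ · cos φ₂ · cos Δλ )
  = atan2(0.08676, 0.28039) = 17.193° → normalised to [0°, 360°): 17.193°.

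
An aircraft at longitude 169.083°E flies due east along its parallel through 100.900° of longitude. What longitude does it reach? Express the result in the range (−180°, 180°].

Start at +169.083°; shift +100.900° → +269.983°.
+269.983° lies outside (−180°, 180°]; subtract 360° → -90.017°.

90.017°W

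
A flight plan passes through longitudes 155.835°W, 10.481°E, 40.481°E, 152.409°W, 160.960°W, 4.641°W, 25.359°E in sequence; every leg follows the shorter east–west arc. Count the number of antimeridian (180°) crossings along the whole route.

Leg 1: -155.835° → +10.481°, shortest Δλ = 166.316° (east) — does not cross 180°.
Leg 2: +10.481° → +40.481°, shortest Δλ = 30.0° (east) — does not cross 180°.
Leg 3: +40.481° → -152.409°, shortest Δλ = 167.11° (east) — crosses 180°.
Leg 4: -152.409° → -160.960°, shortest Δλ = -8.551° (west) — does not cross 180°.
Leg 5: -160.960° → -4.641°, shortest Δλ = 156.319° (east) — does not cross 180°.
Leg 6: -4.641° → +25.359°, shortest Δλ = 30.0° (east) — does not cross 180°.
Total crossings: 1.

1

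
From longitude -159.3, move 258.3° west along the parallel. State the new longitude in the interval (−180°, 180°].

Start at -159.3°; shift −258.3° → -417.6°.
-417.6° lies outside (−180°, 180°]; add 360° → -57.6°.

-57.6°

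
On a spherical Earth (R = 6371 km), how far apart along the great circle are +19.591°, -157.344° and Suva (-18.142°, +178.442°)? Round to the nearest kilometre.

Δλ = 178.442 − -157.344 = 335.786°; wrapped into (−180°, 180°]: -24.214°.
Δφ = -18.142 − 19.591 = -37.733°.
a = sin²(Δφ/2) + cos φ₁ · cos φ₂ · sin²(Δλ/2) = 0.143948.
c = 2·atan2(√a, √(1−a)) = 0.77830 rad → d = 6371·c ≈ 4958.58 km.

4959 km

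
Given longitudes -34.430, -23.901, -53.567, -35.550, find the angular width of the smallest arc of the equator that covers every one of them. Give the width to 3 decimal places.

Sort the longitudes: -53.567°, -35.550°, -34.430°, -23.901°.
Eastward gaps between consecutive values (wrapping around): 18.017°, 1.120°, 10.529°, 330.334°.
Largest gap = 330.334° ⇒ minimal covering band is its complement: 360° − 330.334° = 29.666°.
Band runs from -53.567° eastward to -23.901°.

29.666°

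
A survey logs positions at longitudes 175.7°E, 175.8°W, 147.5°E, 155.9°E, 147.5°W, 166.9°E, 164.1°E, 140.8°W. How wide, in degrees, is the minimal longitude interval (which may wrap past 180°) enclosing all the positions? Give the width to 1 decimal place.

71.7°

Sort the longitudes: -175.8°, -147.5°, -140.8°, +147.5°, +155.9°, +164.1°, +166.9°, +175.7°.
Eastward gaps between consecutive values (wrapping around): 28.3°, 6.7°, 288.3°, 8.4°, 8.2°, 2.8°, 8.8°, 8.5°.
Largest gap = 288.3° ⇒ minimal covering band is its complement: 360° − 288.3° = 71.7°.
Band runs from +147.5° eastward to -140.8°, crossing the antimeridian.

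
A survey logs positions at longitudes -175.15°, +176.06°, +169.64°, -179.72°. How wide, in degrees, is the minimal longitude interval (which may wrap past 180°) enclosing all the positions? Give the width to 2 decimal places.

15.21°

Sort the longitudes: -179.72°, -175.15°, +169.64°, +176.06°.
Eastward gaps between consecutive values (wrapping around): 4.57°, 344.79°, 6.42°, 4.22°.
Largest gap = 344.79° ⇒ minimal covering band is its complement: 360° − 344.79° = 15.21°.
Band runs from +169.64° eastward to -175.15°, crossing the antimeridian.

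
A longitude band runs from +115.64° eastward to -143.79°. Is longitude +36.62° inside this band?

Band width going east from +115.64° to -143.79°: ((-143.79 − 115.64) mod 360) = 100.57°.
Offset of +36.62° east of the west edge: ((36.62 − 115.64) mod 360) = 280.98°.
280.98° > 100.57° ⇒ outside.

No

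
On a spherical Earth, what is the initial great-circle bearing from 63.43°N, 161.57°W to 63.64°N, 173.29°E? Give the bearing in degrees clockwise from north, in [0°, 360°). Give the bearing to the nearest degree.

282°

Δλ = 173.29 − -161.57 = 334.86°; wrapped into (−180°, 180°]: -25.14°.
θ = atan2( sin Δλ · cos φ₂ , cos φ₁ · sin φ₂ − sin φ₁ · cos φ₂ · cos Δλ )
  = atan2(-0.18863, 0.04128) = -77.655° → normalised to [0°, 360°): 282.345°.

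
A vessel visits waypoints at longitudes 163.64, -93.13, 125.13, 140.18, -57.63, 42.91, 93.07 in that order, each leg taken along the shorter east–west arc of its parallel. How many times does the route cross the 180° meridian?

3

Leg 1: +163.64° → -93.13°, shortest Δλ = 103.23° (east) — crosses 180°.
Leg 2: -93.13° → +125.13°, shortest Δλ = -141.74° (west) — crosses 180°.
Leg 3: +125.13° → +140.18°, shortest Δλ = 15.05° (east) — does not cross 180°.
Leg 4: +140.18° → -57.63°, shortest Δλ = 162.19° (east) — crosses 180°.
Leg 5: -57.63° → +42.91°, shortest Δλ = 100.54° (east) — does not cross 180°.
Leg 6: +42.91° → +93.07°, shortest Δλ = 50.16° (east) — does not cross 180°.
Total crossings: 3.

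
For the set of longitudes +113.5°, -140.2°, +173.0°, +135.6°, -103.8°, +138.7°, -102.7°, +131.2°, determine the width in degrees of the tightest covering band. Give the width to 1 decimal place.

143.8°

Sort the longitudes: -140.2°, -103.8°, -102.7°, +113.5°, +131.2°, +135.6°, +138.7°, +173.0°.
Eastward gaps between consecutive values (wrapping around): 36.4°, 1.1°, 216.2°, 17.7°, 4.4°, 3.1°, 34.3°, 46.8°.
Largest gap = 216.2° ⇒ minimal covering band is its complement: 360° − 216.2° = 143.8°.
Band runs from +113.5° eastward to -102.7°, crossing the antimeridian.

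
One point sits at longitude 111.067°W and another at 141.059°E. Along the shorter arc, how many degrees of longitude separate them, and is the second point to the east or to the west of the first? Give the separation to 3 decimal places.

Raw difference: 141.059 − -111.067 = 252.126°.
Normalise into (−180°, 180°]: 252.126° − 360° = -107.874°.
Negative ⇒ the second point lies to the west; separation 107.874°.

107.874° west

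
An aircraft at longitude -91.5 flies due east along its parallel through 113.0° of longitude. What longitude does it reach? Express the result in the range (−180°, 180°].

+21.5°

Start at -91.5°; shift +113.0° → +21.5°.
+21.5° already lies in (−180°, 180°].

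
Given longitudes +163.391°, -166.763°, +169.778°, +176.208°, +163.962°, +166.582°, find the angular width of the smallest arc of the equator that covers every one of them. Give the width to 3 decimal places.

29.846°

Sort the longitudes: -166.763°, +163.391°, +163.962°, +166.582°, +169.778°, +176.208°.
Eastward gaps between consecutive values (wrapping around): 330.154°, 0.571°, 2.620°, 3.196°, 6.430°, 17.029°.
Largest gap = 330.154° ⇒ minimal covering band is its complement: 360° − 330.154° = 29.846°.
Band runs from +163.391° eastward to -166.763°, crossing the antimeridian.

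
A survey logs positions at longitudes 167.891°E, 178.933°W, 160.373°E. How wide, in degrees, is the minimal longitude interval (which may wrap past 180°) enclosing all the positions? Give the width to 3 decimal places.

Sort the longitudes: -178.933°, +160.373°, +167.891°.
Eastward gaps between consecutive values (wrapping around): 339.306°, 7.518°, 13.176°.
Largest gap = 339.306° ⇒ minimal covering band is its complement: 360° − 339.306° = 20.694°.
Band runs from +160.373° eastward to -178.933°, crossing the antimeridian.

20.694°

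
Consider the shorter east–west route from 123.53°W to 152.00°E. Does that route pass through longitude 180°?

Yes

Naïve |152.00 − -123.53| = 275.53° > 180°, so the shorter arc goes the other way round — across 180°.
Signed shortest Δλ = ((152.00 − -123.53 + 180) mod 360) − 180 = -84.47°.
Going west by 84.47° from -123.53° passes through 180° before reaching +152.00°.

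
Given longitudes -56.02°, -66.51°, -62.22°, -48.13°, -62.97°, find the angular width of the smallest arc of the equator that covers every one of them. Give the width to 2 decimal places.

Sort the longitudes: -66.51°, -62.97°, -62.22°, -56.02°, -48.13°.
Eastward gaps between consecutive values (wrapping around): 3.54°, 0.75°, 6.20°, 7.89°, 341.62°.
Largest gap = 341.62° ⇒ minimal covering band is its complement: 360° − 341.62° = 18.38°.
Band runs from -66.51° eastward to -48.13°.

18.38°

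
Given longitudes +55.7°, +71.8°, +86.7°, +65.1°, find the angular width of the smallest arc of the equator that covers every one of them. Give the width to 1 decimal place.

Sort the longitudes: +55.7°, +65.1°, +71.8°, +86.7°.
Eastward gaps between consecutive values (wrapping around): 9.4°, 6.7°, 14.9°, 329.0°.
Largest gap = 329.0° ⇒ minimal covering band is its complement: 360° − 329.0° = 31.0°.
Band runs from +55.7° eastward to +86.7°.

31.0°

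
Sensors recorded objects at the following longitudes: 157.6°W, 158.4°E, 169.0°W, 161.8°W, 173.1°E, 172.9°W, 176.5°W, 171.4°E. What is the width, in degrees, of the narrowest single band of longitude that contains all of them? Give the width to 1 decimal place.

Sort the longitudes: -176.5°, -172.9°, -169.0°, -161.8°, -157.6°, +158.4°, +171.4°, +173.1°.
Eastward gaps between consecutive values (wrapping around): 3.6°, 3.9°, 7.2°, 4.2°, 316.0°, 13.0°, 1.7°, 10.4°.
Largest gap = 316.0° ⇒ minimal covering band is its complement: 360° − 316.0° = 44.0°.
Band runs from +158.4° eastward to -157.6°, crossing the antimeridian.

44.0°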